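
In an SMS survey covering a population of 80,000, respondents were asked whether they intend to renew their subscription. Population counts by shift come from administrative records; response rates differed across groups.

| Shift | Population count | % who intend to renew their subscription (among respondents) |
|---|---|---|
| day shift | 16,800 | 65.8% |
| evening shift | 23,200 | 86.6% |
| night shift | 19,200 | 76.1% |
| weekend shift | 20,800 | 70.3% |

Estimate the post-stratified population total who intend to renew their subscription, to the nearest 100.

60,400

Each cell contributes its population count × the respondent rate:
  day shift: 16,800 × 65.8% = 11054.4
  evening shift: 23,200 × 86.6% = 20091.2
  night shift: 19,200 × 76.1% = 14611.2
  weekend shift: 20,800 × 70.3% = 14622.4
Estimated total = 60379.2 → 60,400.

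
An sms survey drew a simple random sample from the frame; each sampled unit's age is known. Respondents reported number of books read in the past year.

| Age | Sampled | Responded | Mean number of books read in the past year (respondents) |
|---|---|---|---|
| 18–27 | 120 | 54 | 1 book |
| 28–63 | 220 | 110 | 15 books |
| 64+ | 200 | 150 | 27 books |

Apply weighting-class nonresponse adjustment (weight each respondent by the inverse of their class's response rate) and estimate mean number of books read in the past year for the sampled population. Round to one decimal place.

16.3

Response rates by class: 18–27 54/120 = 45%, 28–63 110/220 = 50%, 64+ 150/200 = 75%.
Inverse-response-rate weighting restores each class to its sampled count, so class totals weight by n_sampled:
  18–27: 120 × 1 = 120
  28–63: 220 × 15 = 3300
  64+: 200 × 27 = 5400
Adjusted estimate = 8820 / 540 = 16.3333 → 16.3.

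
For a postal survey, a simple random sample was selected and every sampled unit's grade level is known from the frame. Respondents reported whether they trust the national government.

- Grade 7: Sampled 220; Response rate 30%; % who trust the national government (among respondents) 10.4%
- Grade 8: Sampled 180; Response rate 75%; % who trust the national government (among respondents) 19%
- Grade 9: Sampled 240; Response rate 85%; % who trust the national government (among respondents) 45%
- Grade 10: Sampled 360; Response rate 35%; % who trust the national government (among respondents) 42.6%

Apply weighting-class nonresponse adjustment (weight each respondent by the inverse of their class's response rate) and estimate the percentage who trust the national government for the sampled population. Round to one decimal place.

Weighting each respondent by the inverse class response rate inflates each class back to its sampled size, so the class weight is n_sampled:
  Grade 7: 220 × 10.4 = 2288
  Grade 8: 180 × 19 = 3420
  Grade 9: 240 × 45 = 10,800
  Grade 10: 360 × 42.6 = 15,336
Adjusted estimate = 31,844 / 1,000 = 31.844 → 31.8%.

31.8%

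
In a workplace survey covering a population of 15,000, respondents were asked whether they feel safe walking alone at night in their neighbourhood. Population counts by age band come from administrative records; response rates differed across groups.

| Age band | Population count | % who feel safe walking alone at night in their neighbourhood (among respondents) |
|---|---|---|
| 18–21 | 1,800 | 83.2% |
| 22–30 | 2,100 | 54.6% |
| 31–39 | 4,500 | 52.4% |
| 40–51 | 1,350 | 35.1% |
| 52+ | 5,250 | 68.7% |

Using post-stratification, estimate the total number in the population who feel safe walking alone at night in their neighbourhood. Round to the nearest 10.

Each cell contributes its population count × the respondent rate:
  18–21: 1,800 × 83.2% = 1497.6
  22–30: 2,100 × 54.6% = 1146.6
  31–39: 4,500 × 52.4% = 2358
  40–51: 1,350 × 35.1% = 473.85
  52+: 5,250 × 68.7% = 3606.75
Estimated total = 9082.8 → 9,080.

9,080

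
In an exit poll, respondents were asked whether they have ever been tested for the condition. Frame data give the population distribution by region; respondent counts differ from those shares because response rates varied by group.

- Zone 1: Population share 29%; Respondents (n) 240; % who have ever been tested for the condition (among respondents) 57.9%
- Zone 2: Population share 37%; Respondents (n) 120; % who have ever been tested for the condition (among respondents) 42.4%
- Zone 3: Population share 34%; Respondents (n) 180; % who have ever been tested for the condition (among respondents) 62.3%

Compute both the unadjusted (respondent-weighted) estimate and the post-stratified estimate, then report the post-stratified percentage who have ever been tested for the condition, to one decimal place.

53.7%

Unadjusted (pooled respondent) estimate weights by respondent counts:
  (240/540)×57.9 + (120/540)×42.4 + (180/540)×62.3 = 55.9222%
Post-stratified estimate weights by population shares:
  0.29×57.9 + 0.37×42.4 + 0.34×62.3 = 53.661%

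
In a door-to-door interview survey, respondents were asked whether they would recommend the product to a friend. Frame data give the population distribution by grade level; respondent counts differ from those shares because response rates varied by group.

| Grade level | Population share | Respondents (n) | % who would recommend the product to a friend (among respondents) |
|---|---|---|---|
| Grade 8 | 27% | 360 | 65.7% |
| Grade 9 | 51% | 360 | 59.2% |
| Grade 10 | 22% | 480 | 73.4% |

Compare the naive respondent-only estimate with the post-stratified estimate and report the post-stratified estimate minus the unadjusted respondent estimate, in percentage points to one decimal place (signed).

-2.8 percentage points

Without adjustment, the pooled respondent share is:
  (360/1200)×65.7 + (360/1200)×59.2 + (480/1200)×73.4 = 66.83%
Post-stratifying to population shares instead:
  0.27×65.7 + 0.51×59.2 + 0.22×73.4 = 64.079%
Difference = 64.079 − 66.83 = -2.751 pp.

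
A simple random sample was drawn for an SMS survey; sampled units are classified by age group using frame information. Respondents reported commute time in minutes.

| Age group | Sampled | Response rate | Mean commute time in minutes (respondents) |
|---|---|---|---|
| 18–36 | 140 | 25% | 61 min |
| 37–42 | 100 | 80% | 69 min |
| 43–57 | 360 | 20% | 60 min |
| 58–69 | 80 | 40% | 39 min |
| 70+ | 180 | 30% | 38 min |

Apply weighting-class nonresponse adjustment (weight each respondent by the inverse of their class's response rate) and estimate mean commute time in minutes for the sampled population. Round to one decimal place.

Inverse-response-rate weighting restores each class to its sampled count, so class totals weight by n_sampled:
  18–36: 140 × 61 = 8540
  37–42: 100 × 69 = 6900
  43–57: 360 × 60 = 21,600
  58–69: 80 × 39 = 3120
  70+: 180 × 38 = 6840
Adjusted estimate = 47,000 / 860 = 54.6512 → 54.7.

54.7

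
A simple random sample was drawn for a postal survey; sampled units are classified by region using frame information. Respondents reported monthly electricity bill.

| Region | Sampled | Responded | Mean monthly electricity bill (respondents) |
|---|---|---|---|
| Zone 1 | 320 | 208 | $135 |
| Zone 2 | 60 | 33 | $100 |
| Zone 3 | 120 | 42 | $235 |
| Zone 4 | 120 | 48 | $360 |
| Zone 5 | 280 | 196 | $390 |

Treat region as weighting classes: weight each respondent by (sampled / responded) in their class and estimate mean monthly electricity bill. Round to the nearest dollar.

$255

Response rates by class: Zone 1 208/320 = 65%, Zone 2 33/60 = 55%, Zone 3 42/120 = 35%, Zone 4 48/120 = 40%, Zone 5 196/280 = 70%.
Each respondent's weight = sampled/responded in their class; summing within a class gives n_sampled, so:
  Zone 1: 320 × 135 = 43,200
  Zone 2: 60 × 100 = 6000
  Zone 3: 120 × 235 = 28,200
  Zone 4: 120 × 360 = 43,200
  Zone 5: 280 × 390 = 109,200
Adjusted estimate = 229,800 / 900 = 255.333 → $255.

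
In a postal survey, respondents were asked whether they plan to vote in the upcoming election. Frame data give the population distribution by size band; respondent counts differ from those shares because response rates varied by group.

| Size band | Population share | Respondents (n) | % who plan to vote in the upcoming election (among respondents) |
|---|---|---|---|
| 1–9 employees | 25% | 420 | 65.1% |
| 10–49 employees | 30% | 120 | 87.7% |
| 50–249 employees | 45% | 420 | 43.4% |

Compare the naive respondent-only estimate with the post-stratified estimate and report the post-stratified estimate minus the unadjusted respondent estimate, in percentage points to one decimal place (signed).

Unadjusted (pooled respondent) estimate weights by respondent counts:
  (420/960)×65.1 + (120/960)×87.7 + (420/960)×43.4 = 58.4312%
Post-stratified estimate weights by population shares:
  0.25×65.1 + 0.3×87.7 + 0.45×43.4 = 62.115%
Difference = 62.115 − 58.4312 = 3.6837 pp.

+3.7 percentage points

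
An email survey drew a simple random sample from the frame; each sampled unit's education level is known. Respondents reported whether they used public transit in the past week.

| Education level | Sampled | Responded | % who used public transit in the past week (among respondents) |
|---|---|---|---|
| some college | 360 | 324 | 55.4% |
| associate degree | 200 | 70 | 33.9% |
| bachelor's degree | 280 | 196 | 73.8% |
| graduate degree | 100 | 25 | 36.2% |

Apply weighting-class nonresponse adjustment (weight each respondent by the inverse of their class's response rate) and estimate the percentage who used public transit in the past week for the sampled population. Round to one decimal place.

54.3%

Response rates by class: some college 324/360 = 90%, associate degree 70/200 = 35%, bachelor's degree 196/280 = 70%, graduate degree 25/100 = 25%.
Each respondent's weight = sampled/responded in their class; summing within a class gives n_sampled, so:
  some college: 360 × 55.4 = 19,944
  associate degree: 200 × 33.9 = 6780
  bachelor's degree: 280 × 73.8 = 20,664
  graduate degree: 100 × 36.2 = 3620
Adjusted estimate = 51,008 / 940 = 54.2638 → 54.3%.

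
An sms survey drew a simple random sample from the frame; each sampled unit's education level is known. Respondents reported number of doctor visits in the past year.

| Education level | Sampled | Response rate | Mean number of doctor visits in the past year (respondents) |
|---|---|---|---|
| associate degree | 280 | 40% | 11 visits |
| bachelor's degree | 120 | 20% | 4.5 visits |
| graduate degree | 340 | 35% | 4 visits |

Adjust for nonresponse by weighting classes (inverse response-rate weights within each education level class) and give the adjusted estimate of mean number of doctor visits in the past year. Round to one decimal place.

6.7

Weighting each respondent by the inverse class response rate inflates each class back to its sampled size, so the class weight is n_sampled:
  associate degree: 280 × 11 = 3080
  bachelor's degree: 120 × 4.5 = 540
  graduate degree: 340 × 4 = 1360
Adjusted estimate = 4980 / 740 = 6.72973 → 6.7.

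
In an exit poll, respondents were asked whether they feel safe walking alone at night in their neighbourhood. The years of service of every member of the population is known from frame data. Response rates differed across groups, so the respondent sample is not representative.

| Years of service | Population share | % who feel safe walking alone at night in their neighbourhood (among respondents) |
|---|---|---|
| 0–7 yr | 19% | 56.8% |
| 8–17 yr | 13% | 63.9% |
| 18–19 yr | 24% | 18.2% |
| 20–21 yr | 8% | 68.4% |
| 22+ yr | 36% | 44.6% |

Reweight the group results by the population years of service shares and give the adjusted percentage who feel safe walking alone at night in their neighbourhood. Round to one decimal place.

45.0%

Post-stratification weights by population share, not respondent share:
  0–7 yr: 0.19 × 56.8 = 10.792
  8–17 yr: 0.13 × 63.9 = 8.307
  18–19 yr: 0.24 × 18.2 = 4.368
  20–21 yr: 0.08 × 68.4 = 5.472
  22+ yr: 0.36 × 44.6 = 16.056
Post-stratified estimate = 44.995 → 45.0%.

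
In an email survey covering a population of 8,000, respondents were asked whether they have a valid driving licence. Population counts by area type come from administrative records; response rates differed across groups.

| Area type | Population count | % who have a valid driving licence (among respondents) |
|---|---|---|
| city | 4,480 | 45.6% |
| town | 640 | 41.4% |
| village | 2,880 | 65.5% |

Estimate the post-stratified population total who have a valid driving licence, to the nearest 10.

4,190

Each cell contributes its population count × the respondent rate:
  city: 4,480 × 45.6% = 2042.88
  town: 640 × 41.4% = 264.96
  village: 2,880 × 65.5% = 1886.4
Estimated total = 4194.24 → 4,190.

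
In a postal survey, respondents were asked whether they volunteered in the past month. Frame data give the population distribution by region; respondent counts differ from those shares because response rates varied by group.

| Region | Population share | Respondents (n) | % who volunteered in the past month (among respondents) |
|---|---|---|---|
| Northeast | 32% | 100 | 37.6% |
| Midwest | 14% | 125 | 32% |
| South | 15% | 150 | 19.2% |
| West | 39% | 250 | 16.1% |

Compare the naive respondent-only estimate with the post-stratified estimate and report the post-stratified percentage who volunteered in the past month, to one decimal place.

25.7%

Unadjusted (pooled respondent) estimate weights by respondent counts:
  (100/625)×37.6 + (125/625)×32 + (150/625)×19.2 + (250/625)×16.1 = 23.464%
Post-stratifying to population shares instead:
  0.32×37.6 + 0.14×32 + 0.15×19.2 + 0.39×16.1 = 25.671%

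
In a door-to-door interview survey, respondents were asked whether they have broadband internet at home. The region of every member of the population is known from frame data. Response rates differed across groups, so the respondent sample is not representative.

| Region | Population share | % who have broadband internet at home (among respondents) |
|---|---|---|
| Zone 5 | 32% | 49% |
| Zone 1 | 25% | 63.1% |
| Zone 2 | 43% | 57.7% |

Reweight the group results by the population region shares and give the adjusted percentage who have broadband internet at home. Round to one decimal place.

Weight each group's respondent value by its population share:
  Zone 5: 0.32 × 49 = 15.68
  Zone 1: 0.25 × 63.1 = 15.775
  Zone 2: 0.43 × 57.7 = 24.811
Post-stratified estimate = 56.266 → 56.3%.

56.3%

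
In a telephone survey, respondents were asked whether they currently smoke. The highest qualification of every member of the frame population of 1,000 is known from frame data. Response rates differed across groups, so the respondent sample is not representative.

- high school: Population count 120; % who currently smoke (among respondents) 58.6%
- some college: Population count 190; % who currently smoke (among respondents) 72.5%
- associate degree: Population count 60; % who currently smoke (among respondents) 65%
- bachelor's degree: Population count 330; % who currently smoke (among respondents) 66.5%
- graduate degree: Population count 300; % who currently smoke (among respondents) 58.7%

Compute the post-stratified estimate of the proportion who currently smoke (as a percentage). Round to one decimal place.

Reweight to the known highest qualification distribution:
  high school: (120/1,000) × 58.6 = 7.032
  some college: (190/1,000) × 72.5 = 13.775
  associate degree: (60/1,000) × 65 = 3.9
  bachelor's degree: (330/1,000) × 66.5 = 21.945
  graduate degree: (300/1,000) × 58.7 = 17.61
Post-stratified estimate = 64.262 → 64.3%.

64.3%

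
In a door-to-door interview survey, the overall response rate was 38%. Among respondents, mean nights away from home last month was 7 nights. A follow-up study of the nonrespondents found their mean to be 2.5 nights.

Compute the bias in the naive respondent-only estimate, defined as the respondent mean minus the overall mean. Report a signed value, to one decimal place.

+2.8

Nonresponse fraction = 1 − 0.38 = 0.62.
Bias = (nonresponse fraction) × (respondent mean − nonrespondent mean)
     = 0.62 × (7 − 2.5) = 0.62 × 4.5 = 2.79.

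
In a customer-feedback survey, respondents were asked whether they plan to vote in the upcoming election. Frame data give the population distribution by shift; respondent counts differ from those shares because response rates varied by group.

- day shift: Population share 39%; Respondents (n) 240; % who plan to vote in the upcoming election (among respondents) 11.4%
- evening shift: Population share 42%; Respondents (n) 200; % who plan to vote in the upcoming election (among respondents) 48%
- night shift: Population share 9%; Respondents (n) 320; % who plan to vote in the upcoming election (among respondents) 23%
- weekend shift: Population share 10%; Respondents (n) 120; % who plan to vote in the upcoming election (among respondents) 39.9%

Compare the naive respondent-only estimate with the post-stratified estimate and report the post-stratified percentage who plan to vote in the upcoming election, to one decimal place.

Naive respondent-only estimate (weights = respondent counts):
  (240/880)×11.4 + (200/880)×48 + (320/880)×23 + (120/880)×39.9 = 27.8227%
Reweighting by population shift shares:
  0.39×11.4 + 0.42×48 + 0.09×23 + 0.1×39.9 = 30.666%

30.7%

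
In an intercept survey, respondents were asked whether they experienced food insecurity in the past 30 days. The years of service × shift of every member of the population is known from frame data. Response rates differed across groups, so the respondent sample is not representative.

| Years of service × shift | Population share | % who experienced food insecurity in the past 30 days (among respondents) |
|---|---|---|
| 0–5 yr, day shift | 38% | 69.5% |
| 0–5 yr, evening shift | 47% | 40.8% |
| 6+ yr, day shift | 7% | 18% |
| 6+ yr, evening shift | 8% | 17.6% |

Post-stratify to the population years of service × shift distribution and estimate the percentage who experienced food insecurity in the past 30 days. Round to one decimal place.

48.3%

Post-stratification weights by population share, not respondent share:
  0–5 yr, day shift: 0.38 × 69.5 = 26.41
  0–5 yr, evening shift: 0.47 × 40.8 = 19.176
  6+ yr, day shift: 0.07 × 18 = 1.26
  6+ yr, evening shift: 0.08 × 17.6 = 1.408
Post-stratified estimate = 48.254 → 48.3%.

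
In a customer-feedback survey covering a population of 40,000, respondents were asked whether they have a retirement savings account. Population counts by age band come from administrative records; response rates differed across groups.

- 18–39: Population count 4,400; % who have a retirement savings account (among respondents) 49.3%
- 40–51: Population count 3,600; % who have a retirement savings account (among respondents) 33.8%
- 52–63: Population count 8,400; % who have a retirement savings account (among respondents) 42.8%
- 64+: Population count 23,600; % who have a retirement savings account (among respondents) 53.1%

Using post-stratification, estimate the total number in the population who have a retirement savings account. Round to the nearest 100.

19,500

Apply each group's respondent rate to its population count:
  18–39: 4,400 × 49.3% = 2169.2
  40–51: 3,600 × 33.8% = 1216.8
  52–63: 8,400 × 42.8% = 3595.2
  64+: 23,600 × 53.1% = 12531.6
Estimated total = 19512.8 → 19,500.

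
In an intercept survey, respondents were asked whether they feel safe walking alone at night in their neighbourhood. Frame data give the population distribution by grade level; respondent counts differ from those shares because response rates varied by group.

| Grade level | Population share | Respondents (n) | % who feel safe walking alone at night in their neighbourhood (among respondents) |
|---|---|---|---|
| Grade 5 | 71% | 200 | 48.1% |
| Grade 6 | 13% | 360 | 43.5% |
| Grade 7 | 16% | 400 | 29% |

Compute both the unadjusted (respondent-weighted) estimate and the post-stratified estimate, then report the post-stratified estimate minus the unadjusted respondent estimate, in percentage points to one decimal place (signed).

+6.0 percentage points

Without adjustment, the pooled respondent share is:
  (200/960)×48.1 + (360/960)×43.5 + (400/960)×29 = 38.4167%
Reweighting by population grade level shares:
  0.71×48.1 + 0.13×43.5 + 0.16×29 = 44.446%
Difference = 44.446 − 38.4167 = 6.0293 pp.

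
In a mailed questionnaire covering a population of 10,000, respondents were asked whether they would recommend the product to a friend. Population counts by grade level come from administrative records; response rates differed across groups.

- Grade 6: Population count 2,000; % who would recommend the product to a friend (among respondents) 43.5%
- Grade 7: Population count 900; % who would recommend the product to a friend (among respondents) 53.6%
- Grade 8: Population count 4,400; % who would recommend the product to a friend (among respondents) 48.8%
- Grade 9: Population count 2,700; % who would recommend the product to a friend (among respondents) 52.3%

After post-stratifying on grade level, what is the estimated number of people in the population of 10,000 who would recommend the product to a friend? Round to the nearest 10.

Each cell contributes its population count × the respondent rate:
  Grade 6: 2,000 × 43.5% = 870
  Grade 7: 900 × 53.6% = 482.4
  Grade 8: 4,400 × 48.8% = 2147.2
  Grade 9: 2,700 × 52.3% = 1412.1
Estimated total = 4911.7 → 4,910.

4,910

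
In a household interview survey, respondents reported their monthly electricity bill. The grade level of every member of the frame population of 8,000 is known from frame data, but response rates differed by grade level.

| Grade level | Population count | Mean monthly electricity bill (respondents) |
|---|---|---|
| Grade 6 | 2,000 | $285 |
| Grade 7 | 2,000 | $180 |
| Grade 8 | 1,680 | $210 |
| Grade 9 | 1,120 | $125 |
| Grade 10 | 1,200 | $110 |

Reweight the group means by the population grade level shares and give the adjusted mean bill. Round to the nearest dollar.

Weight each group's respondent value by its population share:
  Grade 6: (2,000/8,000) × 285 = 71.25
  Grade 7: (2,000/8,000) × 180 = 45
  Grade 8: (1,680/8,000) × 210 = 44.1
  Grade 9: (1,120/8,000) × 125 = 17.5
  Grade 10: (1,200/8,000) × 110 = 16.5
Post-stratified estimate = 194.35 → $194.

$194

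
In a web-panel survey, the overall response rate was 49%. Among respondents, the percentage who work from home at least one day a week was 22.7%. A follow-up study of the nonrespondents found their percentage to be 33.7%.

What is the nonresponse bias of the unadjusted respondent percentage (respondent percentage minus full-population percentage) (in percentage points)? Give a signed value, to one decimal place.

-5.6 percentage points

Nonresponse fraction = 1 − 0.49 = 0.51.
Bias = (nonresponse fraction) × (respondent percentage − nonrespondent percentage)
     = 0.51 × (22.7 − 33.7) = 0.51 × -11 = -5.61.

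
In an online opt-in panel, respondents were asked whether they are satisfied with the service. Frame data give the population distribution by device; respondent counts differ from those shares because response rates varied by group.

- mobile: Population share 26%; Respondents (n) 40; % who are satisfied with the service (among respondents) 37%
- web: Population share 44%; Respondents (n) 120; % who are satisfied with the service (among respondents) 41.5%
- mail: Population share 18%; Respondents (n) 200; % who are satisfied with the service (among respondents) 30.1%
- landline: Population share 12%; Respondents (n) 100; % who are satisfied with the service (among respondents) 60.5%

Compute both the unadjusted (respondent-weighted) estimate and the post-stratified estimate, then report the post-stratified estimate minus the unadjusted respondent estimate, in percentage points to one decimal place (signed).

+0.3 percentage points

Without adjustment, the pooled respondent share is:
  (40/460)×37 + (120/460)×41.5 + (200/460)×30.1 + (100/460)×60.5 = 40.2826%
Post-stratified estimate weights by population shares:
  0.26×37 + 0.44×41.5 + 0.18×30.1 + 0.12×60.5 = 40.558%
Difference = 40.558 − 40.2826 = 0.2754 pp.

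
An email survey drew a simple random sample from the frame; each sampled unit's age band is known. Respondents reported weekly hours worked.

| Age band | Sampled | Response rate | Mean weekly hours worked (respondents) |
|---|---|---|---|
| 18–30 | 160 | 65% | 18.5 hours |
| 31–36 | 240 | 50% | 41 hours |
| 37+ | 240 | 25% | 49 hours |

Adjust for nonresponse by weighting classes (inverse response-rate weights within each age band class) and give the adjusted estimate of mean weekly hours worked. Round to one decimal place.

38.4

Weighting each respondent by the inverse class response rate inflates each class back to its sampled size, so the class weight is n_sampled:
  18–30: 160 × 18.5 = 2960
  31–36: 240 × 41 = 9840
  37+: 240 × 49 = 11,760
Adjusted estimate = 24,560 / 640 = 38.375 → 38.4.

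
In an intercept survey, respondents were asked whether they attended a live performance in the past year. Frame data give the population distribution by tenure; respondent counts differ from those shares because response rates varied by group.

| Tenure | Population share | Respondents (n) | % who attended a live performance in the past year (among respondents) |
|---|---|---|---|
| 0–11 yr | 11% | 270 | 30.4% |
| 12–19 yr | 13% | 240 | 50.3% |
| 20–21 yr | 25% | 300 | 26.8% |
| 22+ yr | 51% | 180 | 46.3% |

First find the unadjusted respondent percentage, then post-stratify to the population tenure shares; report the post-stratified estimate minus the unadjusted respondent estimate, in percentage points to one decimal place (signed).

+3.2 percentage points

Naive respondent-only estimate (weights = respondent counts):
  (270/990)×30.4 + (240/990)×50.3 + (300/990)×26.8 + (180/990)×46.3 = 37.0242%
Post-stratifying to population shares instead:
  0.11×30.4 + 0.13×50.3 + 0.25×26.8 + 0.51×46.3 = 40.196%
Difference = 40.196 − 37.0242 = 3.1718 pp.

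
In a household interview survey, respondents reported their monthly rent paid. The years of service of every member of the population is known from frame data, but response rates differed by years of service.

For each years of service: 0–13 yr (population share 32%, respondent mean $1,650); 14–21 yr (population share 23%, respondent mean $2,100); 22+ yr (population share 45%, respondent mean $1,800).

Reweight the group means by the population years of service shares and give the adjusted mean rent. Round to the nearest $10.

$1,820

Each cell contributes population-share × respondent value:
  0–13 yr: 0.32 × 1650 = 528
  14–21 yr: 0.23 × 2100 = 483
  22+ yr: 0.45 × 1800 = 810
Post-stratified estimate = 1821 → $1,820.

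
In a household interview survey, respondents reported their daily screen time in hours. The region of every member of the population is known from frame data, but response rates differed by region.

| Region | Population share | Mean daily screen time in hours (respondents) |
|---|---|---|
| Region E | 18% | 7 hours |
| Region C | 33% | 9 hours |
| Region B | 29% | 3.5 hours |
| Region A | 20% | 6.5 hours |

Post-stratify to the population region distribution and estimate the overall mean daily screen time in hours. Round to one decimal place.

Weight each group's respondent value by its population share:
  Region E: 0.18 × 7 = 1.26
  Region C: 0.33 × 9 = 2.97
  Region B: 0.29 × 3.5 = 1.015
  Region A: 0.2 × 6.5 = 1.3
Post-stratified estimate = 6.545 → 6.5.

6.5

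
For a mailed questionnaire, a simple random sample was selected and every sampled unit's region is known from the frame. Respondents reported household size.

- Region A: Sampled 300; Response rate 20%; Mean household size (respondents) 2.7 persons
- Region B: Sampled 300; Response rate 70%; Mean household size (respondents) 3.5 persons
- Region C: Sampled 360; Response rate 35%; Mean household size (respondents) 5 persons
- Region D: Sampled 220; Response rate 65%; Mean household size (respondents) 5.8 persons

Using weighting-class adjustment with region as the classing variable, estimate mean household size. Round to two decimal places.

4.18

Weighting each respondent by the inverse class response rate inflates each class back to its sampled size, so the class weight is n_sampled:
  Region A: 300 × 2.7 = 810
  Region B: 300 × 3.5 = 1050
  Region C: 360 × 5 = 1800
  Region D: 220 × 5.8 = 1276
Adjusted estimate = 4936 / 1,180 = 4.18305 → 4.18.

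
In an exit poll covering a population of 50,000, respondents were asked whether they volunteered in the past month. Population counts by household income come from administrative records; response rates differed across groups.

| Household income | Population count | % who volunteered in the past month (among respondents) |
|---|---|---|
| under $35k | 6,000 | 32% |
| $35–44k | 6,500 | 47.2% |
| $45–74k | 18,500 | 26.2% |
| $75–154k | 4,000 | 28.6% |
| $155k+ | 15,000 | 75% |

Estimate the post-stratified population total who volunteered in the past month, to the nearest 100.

Each cell contributes its population count × the respondent rate:
  under $35k: 6,000 × 32% = 1920
  $35–44k: 6,500 × 47.2% = 3068
  $45–74k: 18,500 × 26.2% = 4847
  $75–154k: 4,000 × 28.6% = 1144
  $155k+: 15,000 × 75% = 11,250
Estimated total = 22,229 → 22,200.

22,200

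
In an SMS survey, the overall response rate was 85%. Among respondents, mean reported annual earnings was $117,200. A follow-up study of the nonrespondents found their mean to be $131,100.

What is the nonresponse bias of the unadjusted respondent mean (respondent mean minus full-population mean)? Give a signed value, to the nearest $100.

-$2,100

Nonresponse fraction = 1 − 0.85 = 0.15.
Bias = (nonresponse fraction) × (respondent mean − nonrespondent mean)
     = 0.15 × (117,200 − 131,100) = 0.15 × -13,900 = -2085.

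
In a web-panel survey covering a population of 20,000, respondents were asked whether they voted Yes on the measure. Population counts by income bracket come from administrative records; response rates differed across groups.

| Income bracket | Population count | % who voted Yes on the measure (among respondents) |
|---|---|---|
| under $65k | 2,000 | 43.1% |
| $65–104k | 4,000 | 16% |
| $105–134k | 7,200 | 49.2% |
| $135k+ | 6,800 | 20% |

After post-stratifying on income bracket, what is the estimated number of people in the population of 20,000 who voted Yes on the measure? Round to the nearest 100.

6,400

Apply each group's respondent rate to its population count:
  under $65k: 2,000 × 43.1% = 862
  $65–104k: 4,000 × 16% = 640
  $105–134k: 7,200 × 49.2% = 3542.4
  $135k+: 6,800 × 20% = 1360
Estimated total = 6404.4 → 6,400.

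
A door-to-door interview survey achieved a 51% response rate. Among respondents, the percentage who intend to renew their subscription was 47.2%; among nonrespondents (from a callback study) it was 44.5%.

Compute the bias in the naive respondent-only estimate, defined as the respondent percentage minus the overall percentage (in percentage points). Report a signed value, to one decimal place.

+1.3 percentage points

Nonresponse fraction = 1 − 0.51 = 0.49.
Bias = (nonresponse fraction) × (respondent percentage − nonrespondent percentage)
     = 0.49 × (47.2 − 44.5) = 0.49 × 2.7 = 1.323.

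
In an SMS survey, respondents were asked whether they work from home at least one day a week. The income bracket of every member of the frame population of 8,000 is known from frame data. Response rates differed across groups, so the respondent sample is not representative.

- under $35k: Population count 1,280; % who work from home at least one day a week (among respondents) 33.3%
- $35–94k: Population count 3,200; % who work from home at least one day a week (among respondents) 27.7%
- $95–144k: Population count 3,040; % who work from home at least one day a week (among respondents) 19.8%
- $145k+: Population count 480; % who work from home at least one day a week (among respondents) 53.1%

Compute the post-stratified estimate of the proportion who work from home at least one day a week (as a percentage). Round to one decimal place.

Reweight to the known income bracket distribution:
  under $35k: (1,280/8,000) × 33.3 = 5.328
  $35–94k: (3,200/8,000) × 27.7 = 11.08
  $95–144k: (3,040/8,000) × 19.8 = 7.524
  $145k+: (480/8,000) × 53.1 = 3.186
Post-stratified estimate = 27.118 → 27.1%.

27.1%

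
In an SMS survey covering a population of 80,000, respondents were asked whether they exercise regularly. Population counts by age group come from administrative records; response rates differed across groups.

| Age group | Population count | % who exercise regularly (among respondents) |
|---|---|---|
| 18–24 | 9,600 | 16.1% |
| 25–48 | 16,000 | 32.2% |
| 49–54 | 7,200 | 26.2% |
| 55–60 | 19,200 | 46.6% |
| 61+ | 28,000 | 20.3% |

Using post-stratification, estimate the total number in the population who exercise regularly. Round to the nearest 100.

Apply each group's respondent rate to its population count:
  18–24: 9,600 × 16.1% = 1545.6
  25–48: 16,000 × 32.2% = 5152
  49–54: 7,200 × 26.2% = 1886.4
  55–60: 19,200 × 46.6% = 8947.2
  61+: 28,000 × 20.3% = 5684
Estimated total = 23215.2 → 23,200.

23,200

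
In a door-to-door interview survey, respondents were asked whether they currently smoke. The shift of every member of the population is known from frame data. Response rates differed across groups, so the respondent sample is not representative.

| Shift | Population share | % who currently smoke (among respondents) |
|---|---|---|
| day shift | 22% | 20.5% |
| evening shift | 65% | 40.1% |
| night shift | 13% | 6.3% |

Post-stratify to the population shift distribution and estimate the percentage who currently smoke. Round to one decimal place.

Reweight to the known shift distribution:
  day shift: 0.22 × 20.5 = 4.51
  evening shift: 0.65 × 40.1 = 26.065
  night shift: 0.13 × 6.3 = 0.819
Post-stratified estimate = 31.394 → 31.4%.

31.4%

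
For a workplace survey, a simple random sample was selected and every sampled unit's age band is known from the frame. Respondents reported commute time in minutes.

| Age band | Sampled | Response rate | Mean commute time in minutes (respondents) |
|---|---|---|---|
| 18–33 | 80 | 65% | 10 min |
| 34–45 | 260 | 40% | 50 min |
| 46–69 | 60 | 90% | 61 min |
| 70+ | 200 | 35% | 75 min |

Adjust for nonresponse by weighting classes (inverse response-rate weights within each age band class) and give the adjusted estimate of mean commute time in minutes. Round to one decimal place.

54.1

Inverse-response-rate weighting restores each class to its sampled count, so class totals weight by n_sampled:
  18–33: 80 × 10 = 800
  34–45: 260 × 50 = 13,000
  46–69: 60 × 61 = 3660
  70+: 200 × 75 = 15,000
Adjusted estimate = 32,460 / 600 = 54.1 → 54.1.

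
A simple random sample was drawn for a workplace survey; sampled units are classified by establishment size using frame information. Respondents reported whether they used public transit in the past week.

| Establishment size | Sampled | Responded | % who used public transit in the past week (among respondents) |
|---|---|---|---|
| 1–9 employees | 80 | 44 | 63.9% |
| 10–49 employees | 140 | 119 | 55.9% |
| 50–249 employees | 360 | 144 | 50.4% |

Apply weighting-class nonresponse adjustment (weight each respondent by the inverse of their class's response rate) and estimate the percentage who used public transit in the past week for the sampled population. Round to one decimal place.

53.6%

Class response rates: 1–9 employees 44/80 = 55%, 10–49 employees 119/140 = 85%, 50–249 employees 144/360 = 40%.
Inverse-response-rate weighting restores each class to its sampled count, so class totals weight by n_sampled:
  1–9 employees: 80 × 63.9 = 5112
  10–49 employees: 140 × 55.9 = 7826
  50–249 employees: 360 × 50.4 = 18,144
Adjusted estimate = 31,082 / 580 = 53.5897 → 53.6%.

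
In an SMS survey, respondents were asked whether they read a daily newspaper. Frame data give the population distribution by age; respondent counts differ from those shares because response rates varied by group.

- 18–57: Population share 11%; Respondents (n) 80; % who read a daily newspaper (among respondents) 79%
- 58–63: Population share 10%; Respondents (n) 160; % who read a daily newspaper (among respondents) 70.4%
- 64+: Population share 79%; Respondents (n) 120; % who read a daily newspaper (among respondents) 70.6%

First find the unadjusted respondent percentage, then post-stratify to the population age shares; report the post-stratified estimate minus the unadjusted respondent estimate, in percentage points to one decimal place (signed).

-0.9 percentage points

Naive respondent-only estimate (weights = respondent counts):
  (80/360)×79 + (160/360)×70.4 + (120/360)×70.6 = 72.3778%
Reweighting by population age shares:
  0.11×79 + 0.1×70.4 + 0.79×70.6 = 71.504%
Difference = 71.504 − 72.3778 = -0.8738 pp.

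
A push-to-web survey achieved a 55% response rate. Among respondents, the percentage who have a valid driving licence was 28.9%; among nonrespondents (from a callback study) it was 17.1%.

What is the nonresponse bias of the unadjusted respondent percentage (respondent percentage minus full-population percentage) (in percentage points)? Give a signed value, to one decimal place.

Nonresponse fraction = 1 − 0.55 = 0.45.
Bias = (nonresponse fraction) × (respondent percentage − nonrespondent percentage)
     = 0.45 × (28.9 − 17.1) = 0.45 × 11.8 = 5.31.

+5.3 percentage points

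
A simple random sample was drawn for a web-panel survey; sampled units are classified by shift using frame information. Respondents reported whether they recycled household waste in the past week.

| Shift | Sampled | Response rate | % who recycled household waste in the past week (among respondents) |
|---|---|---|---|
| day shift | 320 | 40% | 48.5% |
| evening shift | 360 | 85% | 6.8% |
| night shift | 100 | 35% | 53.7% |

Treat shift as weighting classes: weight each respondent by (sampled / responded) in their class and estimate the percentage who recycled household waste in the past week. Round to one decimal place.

29.9%

With weight = n_sampled/n_responded per class, the weighted class total is n_sampled:
  day shift: 320 × 48.5 = 15,520
  evening shift: 360 × 6.8 = 2448
  night shift: 100 × 53.7 = 5370
Adjusted estimate = 23,338 / 780 = 29.9205 → 29.9%.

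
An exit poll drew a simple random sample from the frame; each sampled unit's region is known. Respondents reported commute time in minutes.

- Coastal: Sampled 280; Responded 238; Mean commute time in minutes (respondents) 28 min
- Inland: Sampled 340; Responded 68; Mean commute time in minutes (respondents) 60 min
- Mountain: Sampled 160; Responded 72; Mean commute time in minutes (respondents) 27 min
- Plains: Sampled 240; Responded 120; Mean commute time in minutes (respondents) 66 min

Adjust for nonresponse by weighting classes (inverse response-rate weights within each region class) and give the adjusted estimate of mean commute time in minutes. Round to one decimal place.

47.5

Class response rates: Coastal 238/280 = 85%, Inland 68/340 = 20%, Mountain 72/160 = 45%, Plains 120/240 = 50%.
Weighting each respondent by the inverse class response rate inflates each class back to its sampled size, so the class weight is n_sampled:
  Coastal: 280 × 28 = 7840
  Inland: 340 × 60 = 20,400
  Mountain: 160 × 27 = 4320
  Plains: 240 × 66 = 15,840
Adjusted estimate = 48,400 / 1,020 = 47.451 → 47.5.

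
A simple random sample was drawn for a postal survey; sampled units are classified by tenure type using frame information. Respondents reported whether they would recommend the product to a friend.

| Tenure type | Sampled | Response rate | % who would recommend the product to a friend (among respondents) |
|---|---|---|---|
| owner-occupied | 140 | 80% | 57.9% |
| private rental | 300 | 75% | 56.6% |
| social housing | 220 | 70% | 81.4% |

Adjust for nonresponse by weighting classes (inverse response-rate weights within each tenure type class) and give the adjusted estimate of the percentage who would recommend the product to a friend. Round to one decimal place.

65.1%

With weight = n_sampled/n_responded per class, the weighted class total is n_sampled:
  owner-occupied: 140 × 57.9 = 8106
  private rental: 300 × 56.6 = 16,980
  social housing: 220 × 81.4 = 17,908
Adjusted estimate = 42,994 / 660 = 65.1424 → 65.1%.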